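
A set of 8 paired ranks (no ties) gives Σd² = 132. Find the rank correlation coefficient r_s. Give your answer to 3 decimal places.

-0.571

ρ = 1 − 6Σd² / [n(n²−1)] = 1 − 6×132 / (8×63)
  = 1 − 792/504 = 1 − 1.5714 ≈ -0.571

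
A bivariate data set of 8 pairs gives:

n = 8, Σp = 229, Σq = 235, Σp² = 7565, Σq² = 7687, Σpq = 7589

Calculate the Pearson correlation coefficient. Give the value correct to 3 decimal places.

0.969

r = (nΣpq − ΣpΣq) / √[(nΣp² − (Σp)²)(nΣq² − (Σq)²)]
Numerator: 8×7589 − 229×235 = 6897
Denominator: √[(60520 − 52441)(61496 − 55225)] = √[8079 × 6271] = 7117.8233
r = 6897 / 7117.8233 ≈ 0.969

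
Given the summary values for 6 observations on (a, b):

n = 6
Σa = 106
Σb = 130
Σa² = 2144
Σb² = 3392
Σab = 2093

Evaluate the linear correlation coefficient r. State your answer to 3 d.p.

r = (nΣab − ΣaΣb) / √[(nΣa² − (Σa)²)(nΣb² − (Σb)²)]
Numerator: 6×2093 − 106×130 = -1222
Denominator: √[(12864 − 11236)(20352 − 16900)] = √[1628 × 3452] = 2370.6235
r = -1222 / 2370.6235 ≈ -0.515

-0.515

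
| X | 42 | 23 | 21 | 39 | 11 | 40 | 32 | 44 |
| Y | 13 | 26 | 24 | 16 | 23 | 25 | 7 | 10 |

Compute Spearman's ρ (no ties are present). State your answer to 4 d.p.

Rank X: 7, 3, 2, 5, 1, 6, 4, 8
Rank Y: 3, 8, 6, 4, 5, 7, 1, 2
d = rank(X) − rank(Y): 4, -5, -4, 1, -4, -1, 3, 6; Σd² = 120
ρ = 1 − 6Σd² / [n(n²−1)] = 1 − 6×120 / (8×63) = 1 − 720/504 ≈ -0.4286

-0.4286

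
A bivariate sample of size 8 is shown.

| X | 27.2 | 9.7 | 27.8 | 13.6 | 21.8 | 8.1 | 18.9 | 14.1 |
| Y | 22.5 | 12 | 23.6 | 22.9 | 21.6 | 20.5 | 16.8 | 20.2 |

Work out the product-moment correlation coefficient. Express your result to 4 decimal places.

n = 8, ΣX = 141.2, ΣY = 160.1, ΣX² = 2888.6, ΣY² = 3308.71, ΣXY = 2935.19
nΣXY − ΣXΣY = 23481.52 − 22606.12 = 875.4
nΣX² − (ΣX)² = 23108.8 − 19937.44 = 3171.36; nΣY² − (ΣY)² = 26469.68 − 25632.01 = 837.67
r = 875.4 / √(3171.36 × 837.67) = 875.4 / 1629.8936 ≈ 0.5371

0.5371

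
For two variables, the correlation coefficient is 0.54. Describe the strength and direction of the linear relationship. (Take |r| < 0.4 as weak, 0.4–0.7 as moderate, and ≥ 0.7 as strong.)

r = 0.54 > 0 so the relationship is positive.
|r| = 0.54, which falls in the moderate range.

moderate positive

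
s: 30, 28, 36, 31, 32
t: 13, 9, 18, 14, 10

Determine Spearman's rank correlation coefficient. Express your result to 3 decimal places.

0.700

Rank s: 2, 1, 5, 3, 4
Rank t: 3, 1, 5, 4, 2
d = rank(s) − rank(t): -1, 0, 0, -1, 2; Σd² = 6
ρ = 1 − 6Σd² / [n(n²−1)] = 1 − 6×6 / (5×24) = 1 − 36/120 ≈ 0.700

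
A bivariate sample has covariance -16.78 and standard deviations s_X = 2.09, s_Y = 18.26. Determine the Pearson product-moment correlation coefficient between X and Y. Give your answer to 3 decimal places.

-0.440

r = Cov(X,Y) / (s_X · s_Y) = -16.78 / (2.09 × 18.26)
  = -16.78 / 38.1634 ≈ -0.440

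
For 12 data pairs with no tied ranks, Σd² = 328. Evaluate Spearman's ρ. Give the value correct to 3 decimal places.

ρ = 1 − 6Σd² / [n(n²−1)] = 1 − 6×328 / (12×143)
  = 1 − 1968/1716 = 1 − 1.1469 ≈ -0.147

-0.147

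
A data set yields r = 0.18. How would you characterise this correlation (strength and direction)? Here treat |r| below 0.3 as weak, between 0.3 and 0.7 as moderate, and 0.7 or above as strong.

weak positive

r = 0.18 > 0 so the relationship is positive.
|r| = 0.18, which falls in the weak range.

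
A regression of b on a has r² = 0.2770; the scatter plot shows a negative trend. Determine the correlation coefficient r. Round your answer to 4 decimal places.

-0.5263

|r| = √0.2770 = 0.5263
The association is negative, so r = −0.5263.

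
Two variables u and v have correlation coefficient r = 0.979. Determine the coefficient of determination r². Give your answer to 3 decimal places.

r² = (0.979)² = 0.958

0.958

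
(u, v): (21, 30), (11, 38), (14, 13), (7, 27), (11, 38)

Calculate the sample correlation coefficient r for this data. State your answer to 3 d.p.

n = 5, Σu = 64, Σv = 146, Σu² = 928, Σv² = 4686, Σuv = 1837
nΣuv − ΣuΣv = 9185 − 9344 = -159
nΣu² − (Σu)² = 4640 − 4096 = 544; nΣv² − (Σv)² = 23430 − 21316 = 2114
r = -159 / √(544 × 2114) = -159 / 1072.3880 ≈ -0.148

-0.148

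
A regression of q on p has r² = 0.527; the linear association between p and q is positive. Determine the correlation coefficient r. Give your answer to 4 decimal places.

0.7259

|r| = √0.527 = 0.7259
The association is positive, so r = 0.7259.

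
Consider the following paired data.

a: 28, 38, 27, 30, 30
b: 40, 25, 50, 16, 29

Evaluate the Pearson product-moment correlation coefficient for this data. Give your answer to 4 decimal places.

n = 5, Σa = 153, Σb = 160, Σa² = 4757, Σb² = 5822, Σab = 4770
nΣab − ΣaΣb = 23850 − 24480 = -630
nΣa² − (Σa)² = 23785 − 23409 = 376; nΣb² − (Σb)² = 29110 − 25600 = 3510
r = -630 / √(376 × 3510) = -630 / 1148.8081 ≈ -0.5484

-0.5484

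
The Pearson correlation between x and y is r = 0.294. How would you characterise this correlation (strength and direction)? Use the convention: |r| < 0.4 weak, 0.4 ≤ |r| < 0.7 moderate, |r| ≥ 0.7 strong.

weak positive

r = 0.294 > 0 so the relationship is positive.
|r| = 0.294, which falls in the weak range.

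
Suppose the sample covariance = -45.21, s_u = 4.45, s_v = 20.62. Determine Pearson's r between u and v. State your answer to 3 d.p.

-0.493

r = Cov(u,v) / (s_u · s_v) = -45.21 / (4.45 × 20.62)
  = -45.21 / 91.7590 ≈ -0.493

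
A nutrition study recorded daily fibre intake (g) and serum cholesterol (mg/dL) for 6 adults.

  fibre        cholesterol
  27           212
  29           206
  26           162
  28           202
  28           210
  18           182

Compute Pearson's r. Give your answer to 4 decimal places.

n = 6, Σx = 156, Σy = 1174, Σx² = 4138, Σy² = 231652, Σxy = 30722
nΣxy − ΣxΣy = 184332 − 183144 = 1188
nΣx² − (Σx)² = 24828 − 24336 = 492; nΣy² − (Σy)² = 1389912 − 1378276 = 11636
r = 1188 / √(492 × 11636) = 1188 / 2392.6788 ≈ 0.4965

0.4965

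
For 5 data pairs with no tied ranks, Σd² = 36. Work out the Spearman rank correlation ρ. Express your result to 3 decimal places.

ρ = 1 − 6Σd² / [n(n²−1)] = 1 − 6×36 / (5×24)
  = 1 − 216/120 = 1 − 1.8000 ≈ -0.800

-0.800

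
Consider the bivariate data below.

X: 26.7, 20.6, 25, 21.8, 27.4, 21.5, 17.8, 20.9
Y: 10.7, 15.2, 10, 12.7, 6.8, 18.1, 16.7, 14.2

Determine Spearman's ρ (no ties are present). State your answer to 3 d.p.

-0.833

Rank X: 7, 2, 6, 5, 8, 4, 1, 3
Rank Y: 3, 6, 2, 4, 1, 8, 7, 5
d = rank(X) − rank(Y): 4, -4, 4, 1, 7, -4, -6, -2; Σd² = 154
ρ = 1 − 6Σd² / [n(n²−1)] = 1 − 6×154 / (8×63) = 1 − 924/504 ≈ -0.833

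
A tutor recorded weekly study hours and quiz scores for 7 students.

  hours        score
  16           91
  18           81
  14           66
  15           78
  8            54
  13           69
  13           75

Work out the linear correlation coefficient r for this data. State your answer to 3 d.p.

0.851

n = 7, Σx = 97, Σy = 514, Σx² = 1403, Σy² = 38584, Σxy = 7312
nΣxy − ΣxΣy = 51184 − 49858 = 1326
nΣx² − (Σx)² = 9821 − 9409 = 412; nΣy² − (Σy)² = 270088 − 264196 = 5892
r = 1326 / √(412 × 5892) = 1326 / 1558.0449 ≈ 0.851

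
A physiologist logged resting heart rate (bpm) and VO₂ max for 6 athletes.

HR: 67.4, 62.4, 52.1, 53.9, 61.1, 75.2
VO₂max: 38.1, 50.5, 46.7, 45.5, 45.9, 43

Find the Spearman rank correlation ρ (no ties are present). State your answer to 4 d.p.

Rank HR: 5, 4, 1, 2, 3, 6
Rank VO₂max: 1, 6, 5, 3, 4, 2
d = rank(HR) − rank(VO₂max): 4, -2, -4, -1, -1, 4; Σd² = 54
ρ = 1 − 6Σd² / [n(n²−1)] = 1 − 6×54 / (6×35) = 1 − 324/210 ≈ -0.5429

-0.5429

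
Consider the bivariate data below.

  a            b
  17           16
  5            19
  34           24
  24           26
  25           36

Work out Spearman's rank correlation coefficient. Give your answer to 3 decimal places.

0.600

Rank a: 2, 1, 5, 3, 4
Rank b: 1, 2, 3, 4, 5
d = rank(a) − rank(b): 1, -1, 2, -1, -1; Σd² = 8
ρ = 1 − 6Σd² / [n(n²−1)] = 1 − 6×8 / (5×24) = 1 − 48/120 ≈ 0.600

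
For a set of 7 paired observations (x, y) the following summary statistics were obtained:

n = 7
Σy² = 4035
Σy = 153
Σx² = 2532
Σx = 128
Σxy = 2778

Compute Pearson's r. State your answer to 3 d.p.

r = (nΣxy − ΣxΣy) / √[(nΣx² − (Σx)²)(nΣy² − (Σy)²)]
Numerator: 7×2778 − 128×153 = -138
Denominator: √[(17724 − 16384)(28245 − 23409)] = √[1340 × 4836] = 2545.6316
r = -138 / 2545.6316 ≈ -0.054

-0.054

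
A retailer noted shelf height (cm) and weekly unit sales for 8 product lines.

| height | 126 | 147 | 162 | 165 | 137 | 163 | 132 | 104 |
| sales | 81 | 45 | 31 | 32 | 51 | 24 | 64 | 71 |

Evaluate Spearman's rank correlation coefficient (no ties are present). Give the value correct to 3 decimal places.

-0.905

Rank height: 2, 5, 6, 8, 4, 7, 3, 1
Rank sales: 8, 4, 2, 3, 5, 1, 6, 7
d = rank(height) − rank(sales): -6, 1, 4, 5, -1, 6, -3, -6; Σd² = 160
ρ = 1 − 6Σd² / [n(n²−1)] = 1 − 6×160 / (8×63) = 1 − 960/504 ≈ -0.905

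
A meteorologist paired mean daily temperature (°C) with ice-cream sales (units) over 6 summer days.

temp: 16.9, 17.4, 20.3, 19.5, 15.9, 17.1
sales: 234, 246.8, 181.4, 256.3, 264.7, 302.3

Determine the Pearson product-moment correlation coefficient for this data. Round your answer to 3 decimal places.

-0.623

n = 6, Σx = 107.1, Σy = 1485.5, Σx² = 1925.93, Σy² = 375713.27, Σxy = 26307.25
nΣxy − ΣxΣy = 157843.5 − 159097.05 = -1253.55
nΣx² − (Σx)² = 11555.58 − 11470.41 = 85.17; nΣy² − (Σy)² = 2254279.62 − 2206710.25 = 47569.37
r = -1253.55 / √(85.17 × 47569.37) = -1253.55 / 2012.8297 ≈ -0.623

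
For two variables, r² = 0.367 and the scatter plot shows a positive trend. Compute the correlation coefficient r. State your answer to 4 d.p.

|r| = √0.367 = 0.6058
The association is positive, so r = 0.6058.

0.6058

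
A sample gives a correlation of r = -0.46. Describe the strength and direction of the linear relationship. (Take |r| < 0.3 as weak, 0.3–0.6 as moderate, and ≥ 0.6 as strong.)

moderate negative

r = -0.46 < 0 so the relationship is negative.
|r| = 0.46, which falls in the moderate range.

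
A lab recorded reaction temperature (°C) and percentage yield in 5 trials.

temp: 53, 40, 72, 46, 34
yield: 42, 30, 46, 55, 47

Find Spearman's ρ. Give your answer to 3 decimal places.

Rank temp: 4, 2, 5, 3, 1
Rank yield: 2, 1, 3, 5, 4
d = rank(temp) − rank(yield): 2, 1, 2, -2, -3; Σd² = 22
ρ = 1 − 6Σd² / [n(n²−1)] = 1 − 6×22 / (5×24) = 1 − 132/120 ≈ -0.100

-0.100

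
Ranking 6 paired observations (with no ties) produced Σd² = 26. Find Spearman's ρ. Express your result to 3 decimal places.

0.257

ρ = 1 − 6Σd² / [n(n²−1)] = 1 − 6×26 / (6×35)
  = 1 − 156/210 = 1 − 0.7429 ≈ 0.257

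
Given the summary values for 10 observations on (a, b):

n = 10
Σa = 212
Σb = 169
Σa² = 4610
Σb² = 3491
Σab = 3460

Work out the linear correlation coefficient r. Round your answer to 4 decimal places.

-0.4533

r = (nΣab − ΣaΣb) / √[(nΣa² − (Σa)²)(nΣb² − (Σb)²)]
Numerator: 10×3460 − 212×169 = -1228
Denominator: √[(46100 − 44944)(34910 − 28561)] = √[1156 × 6349] = 2709.1408
r = -1228 / 2709.1408 ≈ -0.4533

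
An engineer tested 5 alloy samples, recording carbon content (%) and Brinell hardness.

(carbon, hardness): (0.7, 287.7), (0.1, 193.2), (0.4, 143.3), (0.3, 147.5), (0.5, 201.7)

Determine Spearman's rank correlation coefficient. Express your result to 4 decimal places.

Rank carbon: 5, 1, 3, 2, 4
Rank hardness: 5, 3, 1, 2, 4
d = rank(carbon) − rank(hardness): 0, -2, 2, 0, 0; Σd² = 8
ρ = 1 − 6Σd² / [n(n²−1)] = 1 − 6×8 / (5×24) = 1 − 48/120 ≈ 0.6000

0.6000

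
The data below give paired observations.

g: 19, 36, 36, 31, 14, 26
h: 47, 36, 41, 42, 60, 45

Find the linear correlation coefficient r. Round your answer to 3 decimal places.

n = 6, Σg = 162, Σh = 271, Σg² = 4786, Σh² = 12575, Σgh = 6977
nΣgh − ΣgΣh = 41862 − 43902 = -2040
nΣg² − (Σg)² = 28716 − 26244 = 2472; nΣh² − (Σh)² = 75450 − 73441 = 2009
r = -2040 / √(2472 × 2009) = -2040 / 2228.5080 ≈ -0.915

-0.915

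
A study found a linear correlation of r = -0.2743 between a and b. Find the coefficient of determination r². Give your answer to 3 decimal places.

r² = (-0.2743)² = 0.075

0.075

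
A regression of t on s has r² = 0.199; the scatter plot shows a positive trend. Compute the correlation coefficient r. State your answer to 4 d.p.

|r| = √0.199 = 0.4461
The association is positive, so r = 0.4461.

0.4461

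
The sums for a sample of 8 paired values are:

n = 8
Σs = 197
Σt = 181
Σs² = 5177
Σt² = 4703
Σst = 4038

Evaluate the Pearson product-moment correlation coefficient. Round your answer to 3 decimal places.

-0.942

r = (nΣst − ΣsΣt) / √[(nΣs² − (Σs)²)(nΣt² − (Σt)²)]
Numerator: 8×4038 − 197×181 = -3353
Denominator: √[(41416 − 38809)(37624 − 32761)] = √[2607 × 4863] = 3560.5956
r = -3353 / 3560.5956 ≈ -0.942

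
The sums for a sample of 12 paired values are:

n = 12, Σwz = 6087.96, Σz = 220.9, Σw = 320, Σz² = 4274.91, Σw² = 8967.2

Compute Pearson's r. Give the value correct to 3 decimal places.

r = (nΣwz − ΣwΣz) / √[(nΣw² − (Σw)²)(nΣz² − (Σz)²)]
Numerator: 12×6087.96 − 320×220.9 = 2367.52
Denominator: √[(107606.4 − 102400)(51298.92 − 48796.81)] = √[5206.4 × 2502.11] = 3609.2916
r = 2367.52 / 3609.2916 ≈ 0.656

0.656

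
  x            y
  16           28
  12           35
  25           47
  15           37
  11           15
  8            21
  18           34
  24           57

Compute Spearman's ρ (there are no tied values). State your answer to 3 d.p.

Rank x: 5, 3, 8, 4, 2, 1, 6, 7
Rank y: 3, 5, 7, 6, 1, 2, 4, 8
d = rank(x) − rank(y): 2, -2, 1, -2, 1, -1, 2, -1; Σd² = 20
ρ = 1 − 6Σd² / [n(n²−1)] = 1 − 6×20 / (8×63) = 1 − 120/504 ≈ 0.762

0.762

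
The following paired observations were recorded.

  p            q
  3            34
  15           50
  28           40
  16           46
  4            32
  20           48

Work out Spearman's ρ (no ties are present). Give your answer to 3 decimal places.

0.429

Rank p: 1, 3, 6, 4, 2, 5
Rank q: 2, 6, 3, 4, 1, 5
d = rank(p) − rank(q): -1, -3, 3, 0, 1, 0; Σd² = 20
ρ = 1 − 6Σd² / [n(n²−1)] = 1 − 6×20 / (6×35) = 1 − 120/210 ≈ 0.429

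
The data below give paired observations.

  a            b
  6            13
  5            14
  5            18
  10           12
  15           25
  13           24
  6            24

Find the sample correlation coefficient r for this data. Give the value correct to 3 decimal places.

0.530

n = 7, Σa = 60, Σb = 130, Σa² = 616, Σb² = 2610, Σab = 1189
nΣab − ΣaΣb = 8323 − 7800 = 523
nΣa² − (Σa)² = 4312 − 3600 = 712; nΣb² − (Σb)² = 18270 − 16900 = 1370
r = 523 / √(712 × 1370) = 523 / 987.6437 ≈ 0.530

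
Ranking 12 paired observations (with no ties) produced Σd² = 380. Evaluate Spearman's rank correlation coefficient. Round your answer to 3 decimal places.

-0.329

ρ = 1 − 6Σd² / [n(n²−1)] = 1 − 6×380 / (12×143)
  = 1 − 2280/1716 = 1 − 1.3287 ≈ -0.329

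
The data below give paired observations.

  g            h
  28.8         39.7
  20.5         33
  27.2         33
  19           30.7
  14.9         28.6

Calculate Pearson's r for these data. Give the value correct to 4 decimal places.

0.8642

n = 5, Σg = 110.4, Σh = 165, Σg² = 2572.54, Σh² = 5514.54, Σgh = 3726.9
nΣgh − ΣgΣh = 18634.5 − 18216 = 418.5
nΣg² − (Σg)² = 12862.7 − 12188.16 = 674.54; nΣh² − (Σh)² = 27572.7 − 27225 = 347.7
r = 418.5 / √(674.54 × 347.7) = 418.5 / 484.2908 ≈ 0.8642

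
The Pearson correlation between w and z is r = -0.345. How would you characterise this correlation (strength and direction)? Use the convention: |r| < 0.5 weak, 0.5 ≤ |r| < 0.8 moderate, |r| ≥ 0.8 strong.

weak negative

r = -0.345 < 0 so the relationship is negative.
|r| = 0.345, which falls in the weak range.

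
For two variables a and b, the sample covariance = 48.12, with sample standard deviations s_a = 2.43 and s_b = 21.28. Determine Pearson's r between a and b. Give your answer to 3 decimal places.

r = Cov(a,b) / (s_a · s_b) = 48.12 / (2.43 × 21.28)
  = 48.12 / 51.7104 ≈ 0.931

0.931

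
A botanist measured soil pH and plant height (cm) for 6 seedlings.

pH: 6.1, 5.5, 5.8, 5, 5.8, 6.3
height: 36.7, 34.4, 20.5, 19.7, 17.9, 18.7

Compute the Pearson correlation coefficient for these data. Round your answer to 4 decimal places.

n = 6, Σx = 34.5, Σy = 147.9, Σx² = 199.43, Σy² = 4008.69, Σxy = 852.1
nΣxy − ΣxΣy = 5112.6 − 5102.55 = 10.05
nΣx² − (Σx)² = 1196.58 − 1190.25 = 6.33; nΣy² − (Σy)² = 24052.14 − 21874.41 = 2177.73
r = 10.05 / √(6.33 × 2177.73) = 10.05 / 117.4097 ≈ 0.0856

0.0856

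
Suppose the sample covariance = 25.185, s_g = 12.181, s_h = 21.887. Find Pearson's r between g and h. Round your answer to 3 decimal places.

0.094

r = Cov(g,h) / (s_g · s_h) = 25.185 / (12.181 × 21.887)
  = 25.185 / 266.6055 ≈ 0.094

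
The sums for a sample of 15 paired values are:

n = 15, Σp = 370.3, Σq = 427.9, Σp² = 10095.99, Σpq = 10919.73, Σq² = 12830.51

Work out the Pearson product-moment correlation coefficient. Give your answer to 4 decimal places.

r = (nΣpq − ΣpΣq) / √[(nΣp² − (Σp)²)(nΣq² − (Σq)²)]
Numerator: 15×10919.73 − 370.3×427.9 = 5344.58
Denominator: √[(151439.85 − 137122.09)(192457.65 − 183098.41)] = √[14317.76 × 9359.24] = 11575.9817
r = 5344.58 / 11575.9817 ≈ 0.4617

0.4617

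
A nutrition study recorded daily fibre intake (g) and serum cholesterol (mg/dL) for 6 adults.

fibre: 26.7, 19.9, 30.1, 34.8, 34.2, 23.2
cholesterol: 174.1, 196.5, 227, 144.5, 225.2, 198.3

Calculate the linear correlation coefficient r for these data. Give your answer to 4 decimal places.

n = 6, Σx = 168.9, Σy = 1165.6, Σx² = 4933.83, Σy² = 231370.24, Σxy = 32722.52
nΣxy − ΣxΣy = 196335.12 − 196869.84 = -534.72
nΣx² − (Σx)² = 29602.98 − 28527.21 = 1075.77; nΣy² − (Σy)² = 1388221.44 − 1358623.36 = 29598.08
r = -534.72 / √(1075.77 × 29598.08) = -534.72 / 5642.7588 ≈ -0.0948

-0.0948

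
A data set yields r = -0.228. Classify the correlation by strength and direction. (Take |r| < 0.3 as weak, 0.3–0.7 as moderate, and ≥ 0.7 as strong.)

weak negative

r = -0.228 < 0 so the relationship is negative.
|r| = 0.228, which falls in the weak range.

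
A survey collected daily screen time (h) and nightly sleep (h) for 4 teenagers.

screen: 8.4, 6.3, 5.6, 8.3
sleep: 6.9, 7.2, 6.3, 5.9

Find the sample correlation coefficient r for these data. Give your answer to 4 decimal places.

n = 4, Σx = 28.6, Σy = 26.3, Σx² = 210.5, Σy² = 173.95, Σxy = 187.57
nΣxy − ΣxΣy = 750.28 − 752.18 = -1.9
nΣx² − (Σx)² = 842 − 817.96 = 24.04; nΣy² − (Σy)² = 695.8 − 691.69 = 4.11
r = -1.9 / √(24.04 × 4.11) = -1.9 / 9.9400 ≈ -0.1911

-0.1911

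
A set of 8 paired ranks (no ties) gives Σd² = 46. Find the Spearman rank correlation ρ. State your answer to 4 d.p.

0.4524

ρ = 1 − 6Σd² / [n(n²−1)] = 1 − 6×46 / (8×63)
  = 1 − 276/504 = 1 − 0.54762 ≈ 0.4524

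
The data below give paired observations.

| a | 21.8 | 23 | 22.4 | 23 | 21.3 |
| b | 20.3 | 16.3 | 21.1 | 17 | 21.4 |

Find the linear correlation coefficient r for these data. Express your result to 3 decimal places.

-0.856

n = 5, Σa = 111.5, Σb = 96.1, Σa² = 2488.69, Σb² = 1869.95, Σab = 2136.9
nΣab − ΣaΣb = 10684.5 − 10715.15 = -30.65
nΣa² − (Σa)² = 12443.45 − 12432.25 = 11.2; nΣb² − (Σb)² = 9349.75 − 9235.21 = 114.54
r = -30.65 / √(11.2 × 114.54) = -30.65 / 35.8169 ≈ -0.856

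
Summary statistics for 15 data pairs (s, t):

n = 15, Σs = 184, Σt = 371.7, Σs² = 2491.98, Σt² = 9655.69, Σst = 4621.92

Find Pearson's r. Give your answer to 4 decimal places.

r = (nΣst − ΣsΣt) / √[(nΣs² − (Σs)²)(nΣt² − (Σt)²)]
Numerator: 15×4621.92 − 184×371.7 = 936
Denominator: √[(37379.7 − 33856)(144835.35 − 138160.89)] = √[3523.7 × 6674.46] = 4849.6180
r = 936 / 4849.6180 ≈ 0.1930

0.1930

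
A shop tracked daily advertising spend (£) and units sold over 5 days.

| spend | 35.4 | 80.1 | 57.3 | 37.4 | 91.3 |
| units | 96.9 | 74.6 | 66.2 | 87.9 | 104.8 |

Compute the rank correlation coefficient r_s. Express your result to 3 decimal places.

Rank spend: 1, 4, 3, 2, 5
Rank units: 4, 2, 1, 3, 5
d = rank(spend) − rank(units): -3, 2, 2, -1, 0; Σd² = 18
ρ = 1 − 6Σd² / [n(n²−1)] = 1 − 6×18 / (5×24) = 1 − 108/120 ≈ 0.100

0.100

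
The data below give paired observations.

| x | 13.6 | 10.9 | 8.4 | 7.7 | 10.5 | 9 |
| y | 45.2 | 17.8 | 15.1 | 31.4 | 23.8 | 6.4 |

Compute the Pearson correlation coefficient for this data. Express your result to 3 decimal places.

n = 6, Σx = 60.1, Σy = 139.7, Σx² = 624.87, Σy² = 4181.25, Σxy = 1484.86
nΣxy − ΣxΣy = 8909.16 − 8395.97 = 513.19
nΣx² − (Σx)² = 3749.22 − 3612.01 = 137.21; nΣy² − (Σy)² = 25087.5 − 19516.09 = 5571.41
r = 513.19 / √(137.21 × 5571.41) = 513.19 / 874.3301 ≈ 0.587

0.587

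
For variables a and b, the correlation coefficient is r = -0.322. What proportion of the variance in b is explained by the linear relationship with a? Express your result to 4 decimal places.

0.1037

r² = (-0.322)² = 0.1037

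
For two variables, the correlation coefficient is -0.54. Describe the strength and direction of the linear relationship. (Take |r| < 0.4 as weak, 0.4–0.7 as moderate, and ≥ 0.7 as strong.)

moderate negative

r = -0.54 < 0 so the relationship is negative.
|r| = 0.54, which falls in the moderate range.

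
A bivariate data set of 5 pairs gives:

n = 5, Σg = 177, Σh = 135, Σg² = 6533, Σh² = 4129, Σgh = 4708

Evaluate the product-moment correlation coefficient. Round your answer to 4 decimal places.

-0.1974

r = (nΣgh − ΣgΣh) / √[(nΣg² − (Σg)²)(nΣh² − (Σh)²)]
Numerator: 5×4708 − 177×135 = -355
Denominator: √[(32665 − 31329)(20645 − 18225)] = √[1336 × 2420] = 1798.0879
r = -355 / 1798.0879 ≈ -0.1974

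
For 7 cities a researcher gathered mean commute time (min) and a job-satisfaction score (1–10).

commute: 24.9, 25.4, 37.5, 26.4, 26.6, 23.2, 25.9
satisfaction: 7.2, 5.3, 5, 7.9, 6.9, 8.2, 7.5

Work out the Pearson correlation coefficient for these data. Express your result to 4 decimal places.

-0.6870

n = 7, Σx = 189.9, Σy = 48, Σx² = 5284.99, Σy² = 338.44, Σxy = 1277.99
nΣxy − ΣxΣy = 8945.93 − 9115.2 = -169.27
nΣx² − (Σx)² = 36994.93 − 36062.01 = 932.92; nΣy² − (Σy)² = 2369.08 − 2304 = 65.08
r = -169.27 / √(932.92 × 65.08) = -169.27 / 246.4030 ≈ -0.6870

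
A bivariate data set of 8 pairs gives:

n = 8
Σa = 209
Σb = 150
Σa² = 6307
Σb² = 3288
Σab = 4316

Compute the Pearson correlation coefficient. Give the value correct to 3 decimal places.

0.626

r = (nΣab − ΣaΣb) / √[(nΣa² − (Σa)²)(nΣb² − (Σb)²)]
Numerator: 8×4316 − 209×150 = 3178
Denominator: √[(50456 − 43681)(26304 − 22500)] = √[6775 × 3804] = 5076.6229
r = 3178 / 5076.6229 ≈ 0.626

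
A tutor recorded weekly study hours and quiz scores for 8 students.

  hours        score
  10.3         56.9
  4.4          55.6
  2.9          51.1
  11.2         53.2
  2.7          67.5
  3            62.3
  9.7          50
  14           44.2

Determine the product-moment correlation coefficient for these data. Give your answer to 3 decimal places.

n = 8, Σx = 58.2, Σy = 440.8, Σx² = 565.68, Σy² = 24661.6, Σxy = 3047.69
nΣxy − ΣxΣy = 24381.52 − 25654.56 = -1273.04
nΣx² − (Σx)² = 4525.44 − 3387.24 = 1138.2; nΣy² − (Σy)² = 197292.8 − 194304.64 = 2988.16
r = -1273.04 / √(1138.2 × 2988.16) = -1273.04 / 1844.2136 ≈ -0.690

-0.690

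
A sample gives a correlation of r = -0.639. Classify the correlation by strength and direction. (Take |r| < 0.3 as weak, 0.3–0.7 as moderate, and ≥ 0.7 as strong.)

moderate negative

r = -0.639 < 0 so the relationship is negative.
|r| = 0.639, which falls in the moderate range.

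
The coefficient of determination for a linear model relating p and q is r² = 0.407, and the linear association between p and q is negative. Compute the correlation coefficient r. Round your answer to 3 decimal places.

-0.638

|r| = √0.407 = 0.638
The association is negative, so r = −0.638.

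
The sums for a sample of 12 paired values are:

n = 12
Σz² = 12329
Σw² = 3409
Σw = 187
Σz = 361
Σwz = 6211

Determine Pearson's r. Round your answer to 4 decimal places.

0.6866

r = (nΣwz − ΣwΣz) / √[(nΣw² − (Σw)²)(nΣz² − (Σz)²)]
Numerator: 12×6211 − 187×361 = 7025
Denominator: √[(40908 − 34969)(147948 − 130321)] = √[5939 × 17627] = 10231.6545
r = 7025 / 10231.6545 ≈ 0.6866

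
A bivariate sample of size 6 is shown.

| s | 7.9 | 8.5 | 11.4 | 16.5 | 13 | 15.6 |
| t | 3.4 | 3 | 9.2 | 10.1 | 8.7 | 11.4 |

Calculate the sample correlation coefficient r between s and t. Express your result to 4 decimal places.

n = 6, Σs = 72.9, Σt = 45.8, Σs² = 949.23, Σt² = 412.86, Σst = 614.83
nΣst − ΣsΣt = 3688.98 − 3338.82 = 350.16
nΣs² − (Σs)² = 5695.38 − 5314.41 = 380.97; nΣt² − (Σt)² = 2477.16 − 2097.64 = 379.52
r = 350.16 / √(380.97 × 379.52) = 350.16 / 380.2443 ≈ 0.9209

0.9209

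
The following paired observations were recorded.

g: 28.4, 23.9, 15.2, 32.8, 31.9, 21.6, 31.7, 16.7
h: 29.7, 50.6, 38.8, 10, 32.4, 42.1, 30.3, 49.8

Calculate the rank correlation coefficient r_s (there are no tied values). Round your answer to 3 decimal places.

Rank g: 5, 4, 1, 8, 7, 3, 6, 2
Rank h: 2, 8, 5, 1, 4, 6, 3, 7
d = rank(g) − rank(h): 3, -4, -4, 7, 3, -3, 3, -5; Σd² = 142
ρ = 1 − 6Σd² / [n(n²−1)] = 1 − 6×142 / (8×63) = 1 − 852/504 ≈ -0.690

-0.690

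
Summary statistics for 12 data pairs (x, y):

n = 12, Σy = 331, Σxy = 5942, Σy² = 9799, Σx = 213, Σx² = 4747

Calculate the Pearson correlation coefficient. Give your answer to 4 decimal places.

0.0830

r = (nΣxy − ΣxΣy) / √[(nΣx² − (Σx)²)(nΣy² − (Σy)²)]
Numerator: 12×5942 − 213×331 = 801
Denominator: √[(56964 − 45369)(117588 − 109561)] = √[11595 × 8027] = 9647.4383
r = 801 / 9647.4383 ≈ 0.0830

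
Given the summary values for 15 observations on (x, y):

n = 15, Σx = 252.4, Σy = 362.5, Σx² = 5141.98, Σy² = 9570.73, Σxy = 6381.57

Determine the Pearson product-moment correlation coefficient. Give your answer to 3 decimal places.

r = (nΣxy − ΣxΣy) / √[(nΣx² − (Σx)²)(nΣy² − (Σy)²)]
Numerator: 15×6381.57 − 252.4×362.5 = 4228.55
Denominator: √[(77129.7 − 63705.76)(143560.95 − 131406.25)] = √[13423.94 × 12154.7] = 12773.5650
r = 4228.55 / 12773.5650 ≈ 0.331

0.331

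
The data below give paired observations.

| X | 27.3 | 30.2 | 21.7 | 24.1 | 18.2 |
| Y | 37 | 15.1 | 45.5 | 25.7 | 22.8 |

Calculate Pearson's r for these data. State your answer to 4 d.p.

-0.2770

n = 5, ΣX = 121.5, ΣY = 146.1, ΣX² = 3040.27, ΣY² = 4847.59, ΣXY = 3487.8
nΣXY − ΣXΣY = 17439 − 17751.15 = -312.15
nΣX² − (ΣX)² = 15201.35 − 14762.25 = 439.1; nΣY² − (ΣY)² = 24237.95 − 21345.21 = 2892.74
r = -312.15 / √(439.1 × 2892.74) = -312.15 / 1127.0324 ≈ -0.2770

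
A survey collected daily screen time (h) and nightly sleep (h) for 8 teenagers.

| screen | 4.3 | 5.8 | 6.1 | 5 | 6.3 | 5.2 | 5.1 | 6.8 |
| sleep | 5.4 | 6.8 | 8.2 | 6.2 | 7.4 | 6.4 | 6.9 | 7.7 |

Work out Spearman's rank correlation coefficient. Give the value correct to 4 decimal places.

0.8571

Rank screen: 1, 5, 6, 2, 7, 4, 3, 8
Rank sleep: 1, 4, 8, 2, 6, 3, 5, 7
d = rank(screen) − rank(sleep): 0, 1, -2, 0, 1, 1, -2, 1; Σd² = 12
ρ = 1 − 6Σd² / [n(n²−1)] = 1 − 6×12 / (8×63) = 1 − 72/504 ≈ 0.8571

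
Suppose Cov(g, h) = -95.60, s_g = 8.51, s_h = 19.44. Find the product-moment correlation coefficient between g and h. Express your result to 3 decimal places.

-0.578

r = Cov(g,h) / (s_g · s_h) = -95.60 / (8.51 × 19.44)
  = -95.60 / 165.4344 ≈ -0.578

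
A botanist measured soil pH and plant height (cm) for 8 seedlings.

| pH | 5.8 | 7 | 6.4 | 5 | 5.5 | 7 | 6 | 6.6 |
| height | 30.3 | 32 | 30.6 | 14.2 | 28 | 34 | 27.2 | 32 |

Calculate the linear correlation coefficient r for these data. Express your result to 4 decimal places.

0.8385

n = 8, Σx = 49.3, Σy = 228.3, Σx² = 307.41, Σy² = 6783.93, Σxy = 1432.98
nΣxy − ΣxΣy = 11463.84 − 11255.19 = 208.65
nΣx² − (Σx)² = 2459.28 − 2430.49 = 28.79; nΣy² − (Σy)² = 54271.44 − 52120.89 = 2150.55
r = 208.65 / √(28.79 × 2150.55) = 208.65 / 248.8259 ≈ 0.8385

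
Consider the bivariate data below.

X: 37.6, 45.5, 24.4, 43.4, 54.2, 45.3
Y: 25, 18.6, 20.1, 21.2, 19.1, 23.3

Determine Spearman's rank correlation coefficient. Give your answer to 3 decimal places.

Rank X: 2, 5, 1, 3, 6, 4
Rank Y: 6, 1, 3, 4, 2, 5
d = rank(X) − rank(Y): -4, 4, -2, -1, 4, -1; Σd² = 54
ρ = 1 − 6Σd² / [n(n²−1)] = 1 − 6×54 / (6×35) = 1 − 324/210 ≈ -0.543

-0.543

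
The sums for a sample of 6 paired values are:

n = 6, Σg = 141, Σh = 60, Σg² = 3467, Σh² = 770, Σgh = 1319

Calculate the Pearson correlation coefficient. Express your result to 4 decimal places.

-0.5633

r = (nΣgh − ΣgΣh) / √[(nΣg² − (Σg)²)(nΣh² − (Σh)²)]
Numerator: 6×1319 − 141×60 = -546
Denominator: √[(20802 − 19881)(4620 − 3600)] = √[921 × 1020] = 969.2368
r = -546 / 969.2368 ≈ -0.5633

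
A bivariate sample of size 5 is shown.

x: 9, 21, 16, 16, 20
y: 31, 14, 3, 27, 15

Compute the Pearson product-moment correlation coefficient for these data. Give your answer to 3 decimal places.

-0.582

n = 5, Σx = 82, Σy = 90, Σx² = 1434, Σy² = 2120, Σxy = 1353
nΣxy − ΣxΣy = 6765 − 7380 = -615
nΣx² − (Σx)² = 7170 − 6724 = 446; nΣy² − (Σy)² = 10600 − 8100 = 2500
r = -615 / √(446 × 2500) = -615 / 1055.9356 ≈ -0.582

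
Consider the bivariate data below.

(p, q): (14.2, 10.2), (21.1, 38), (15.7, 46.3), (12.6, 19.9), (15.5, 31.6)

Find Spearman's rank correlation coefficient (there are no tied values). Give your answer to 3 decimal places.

Rank p: 2, 5, 4, 1, 3
Rank q: 1, 4, 5, 2, 3
d = rank(p) − rank(q): 1, 1, -1, -1, 0; Σd² = 4
ρ = 1 − 6Σd² / [n(n²−1)] = 1 − 6×4 / (5×24) = 1 − 24/120 ≈ 0.800

0.800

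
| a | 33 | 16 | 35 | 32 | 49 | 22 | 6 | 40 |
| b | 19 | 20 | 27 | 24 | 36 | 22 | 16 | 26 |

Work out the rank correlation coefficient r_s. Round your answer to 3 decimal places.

0.833

Rank a: 5, 2, 6, 4, 8, 3, 1, 7
Rank b: 2, 3, 7, 5, 8, 4, 1, 6
d = rank(a) − rank(b): 3, -1, -1, -1, 0, -1, 0, 1; Σd² = 14
ρ = 1 − 6Σd² / [n(n²−1)] = 1 − 6×14 / (8×63) = 1 − 84/504 ≈ 0.833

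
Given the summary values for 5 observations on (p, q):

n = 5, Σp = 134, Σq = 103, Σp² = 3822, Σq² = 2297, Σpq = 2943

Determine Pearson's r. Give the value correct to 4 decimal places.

r = (nΣpq − ΣpΣq) / √[(nΣp² − (Σp)²)(nΣq² − (Σq)²)]
Numerator: 5×2943 − 134×103 = 913
Denominator: √[(19110 − 17956)(11485 − 10609)] = √[1154 × 876] = 1005.4372
r = 913 / 1005.4372 ≈ 0.9081

0.9081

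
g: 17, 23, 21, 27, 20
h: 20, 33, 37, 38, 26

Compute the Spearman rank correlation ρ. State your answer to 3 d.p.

0.900

Rank g: 1, 4, 3, 5, 2
Rank h: 1, 3, 4, 5, 2
d = rank(g) − rank(h): 0, 1, -1, 0, 0; Σd² = 2
ρ = 1 − 6Σd² / [n(n²−1)] = 1 − 6×2 / (5×24) = 1 − 12/120 ≈ 0.900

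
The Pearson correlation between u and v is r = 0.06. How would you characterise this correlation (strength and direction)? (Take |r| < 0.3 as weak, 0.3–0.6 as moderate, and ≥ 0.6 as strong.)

weak positive

r = 0.06 > 0 so the relationship is positive.
|r| = 0.06, which falls in the weak range.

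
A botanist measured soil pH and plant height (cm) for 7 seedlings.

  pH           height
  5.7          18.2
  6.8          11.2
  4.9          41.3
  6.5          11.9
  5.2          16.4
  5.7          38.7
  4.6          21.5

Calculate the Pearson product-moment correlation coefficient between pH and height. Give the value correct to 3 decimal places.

n = 7, Σx = 39.4, Σy = 159.2, Σx² = 225.68, Σy² = 4532.88, Σxy = 864.39
nΣxy − ΣxΣy = 6050.73 − 6272.48 = -221.75
nΣx² − (Σx)² = 1579.76 − 1552.36 = 27.4; nΣy² − (Σy)² = 31730.16 − 25344.64 = 6385.52
r = -221.75 / √(27.4 × 6385.52) = -221.75 / 418.2861 ≈ -0.530

-0.530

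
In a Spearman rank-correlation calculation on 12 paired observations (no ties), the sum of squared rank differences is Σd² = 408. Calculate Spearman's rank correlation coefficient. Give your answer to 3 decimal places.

-0.427

ρ = 1 − 6Σd² / [n(n²−1)] = 1 − 6×408 / (12×143)
  = 1 − 2448/1716 = 1 − 1.4266 ≈ -0.427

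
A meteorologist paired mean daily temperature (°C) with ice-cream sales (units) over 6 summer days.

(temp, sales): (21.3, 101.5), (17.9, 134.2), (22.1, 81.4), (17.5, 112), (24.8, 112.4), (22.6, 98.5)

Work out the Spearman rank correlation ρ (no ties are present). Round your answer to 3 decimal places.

-0.257

Rank temp: 3, 2, 4, 1, 6, 5
Rank sales: 3, 6, 1, 4, 5, 2
d = rank(temp) − rank(sales): 0, -4, 3, -3, 1, 3; Σd² = 44
ρ = 1 − 6Σd² / [n(n²−1)] = 1 − 6×44 / (6×35) = 1 − 264/210 ≈ -0.257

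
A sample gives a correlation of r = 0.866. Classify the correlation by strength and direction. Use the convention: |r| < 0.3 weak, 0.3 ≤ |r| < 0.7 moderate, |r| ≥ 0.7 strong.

strong positive

r = 0.866 > 0 so the relationship is positive.
|r| = 0.866, which falls in the strong range.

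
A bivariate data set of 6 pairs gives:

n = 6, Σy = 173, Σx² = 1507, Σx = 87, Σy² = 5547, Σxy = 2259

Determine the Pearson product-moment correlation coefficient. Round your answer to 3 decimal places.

-0.674

r = (nΣxy − ΣxΣy) / √[(nΣx² − (Σx)²)(nΣy² − (Σy)²)]
Numerator: 6×2259 − 87×173 = -1497
Denominator: √[(9042 − 7569)(33282 − 29929)] = √[1473 × 3353] = 2222.3791
r = -1497 / 2222.3791 ≈ -0.674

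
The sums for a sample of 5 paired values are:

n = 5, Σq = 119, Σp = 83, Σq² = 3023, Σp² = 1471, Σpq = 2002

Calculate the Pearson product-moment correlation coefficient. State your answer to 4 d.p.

0.1995

r = (nΣpq − ΣpΣq) / √[(nΣp² − (Σp)²)(nΣq² − (Σq)²)]
Numerator: 5×2002 − 83×119 = 133
Denominator: √[(7355 − 6889)(15115 − 14161)] = √[466 × 954] = 666.7563
r = 133 / 666.7563 ≈ 0.1995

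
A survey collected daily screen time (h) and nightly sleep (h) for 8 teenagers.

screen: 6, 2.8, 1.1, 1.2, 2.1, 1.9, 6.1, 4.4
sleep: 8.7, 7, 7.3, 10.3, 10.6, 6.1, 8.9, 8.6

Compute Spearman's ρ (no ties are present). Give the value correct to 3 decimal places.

0.167

Rank screen: 7, 5, 1, 2, 4, 3, 8, 6
Rank sleep: 5, 2, 3, 7, 8, 1, 6, 4
d = rank(screen) − rank(sleep): 2, 3, -2, -5, -4, 2, 2, 2; Σd² = 70
ρ = 1 − 6Σd² / [n(n²−1)] = 1 − 6×70 / (8×63) = 1 − 420/504 ≈ 0.167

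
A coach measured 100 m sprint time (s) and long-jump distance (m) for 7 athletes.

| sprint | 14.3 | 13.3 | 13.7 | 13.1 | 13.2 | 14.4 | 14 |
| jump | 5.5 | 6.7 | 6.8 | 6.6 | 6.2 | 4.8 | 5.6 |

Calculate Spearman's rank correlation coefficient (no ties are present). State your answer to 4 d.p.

Rank sprint: 6, 3, 4, 1, 2, 7, 5
Rank jump: 2, 6, 7, 5, 4, 1, 3
d = rank(sprint) − rank(jump): 4, -3, -3, -4, -2, 6, 2; Σd² = 94
ρ = 1 − 6Σd² / [n(n²−1)] = 1 − 6×94 / (7×48) = 1 − 564/336 ≈ -0.6786

-0.6786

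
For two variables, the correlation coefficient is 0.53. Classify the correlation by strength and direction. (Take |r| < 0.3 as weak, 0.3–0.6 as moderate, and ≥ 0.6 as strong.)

moderate positive

r = 0.53 > 0 so the relationship is positive.
|r| = 0.53, which falls in the moderate range.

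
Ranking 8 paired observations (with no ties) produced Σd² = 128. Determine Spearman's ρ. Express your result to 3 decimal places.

-0.524

ρ = 1 − 6Σd² / [n(n²−1)] = 1 − 6×128 / (8×63)
  = 1 − 768/504 = 1 − 1.5238 ≈ -0.524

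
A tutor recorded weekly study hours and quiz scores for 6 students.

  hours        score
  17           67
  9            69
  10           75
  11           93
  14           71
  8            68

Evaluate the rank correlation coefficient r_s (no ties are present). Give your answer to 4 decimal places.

-0.0286

Rank hours: 6, 2, 3, 4, 5, 1
Rank score: 1, 3, 5, 6, 4, 2
d = rank(hours) − rank(score): 5, -1, -2, -2, 1, -1; Σd² = 36
ρ = 1 − 6Σd² / [n(n²−1)] = 1 − 6×36 / (6×35) = 1 − 216/210 ≈ -0.0286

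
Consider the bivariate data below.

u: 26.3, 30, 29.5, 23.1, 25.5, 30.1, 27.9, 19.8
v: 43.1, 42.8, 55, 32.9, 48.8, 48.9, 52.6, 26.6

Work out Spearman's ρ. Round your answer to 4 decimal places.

0.6190

Rank u: 4, 7, 6, 2, 3, 8, 5, 1
Rank v: 4, 3, 8, 2, 5, 6, 7, 1
d = rank(u) − rank(v): 0, 4, -2, 0, -2, 2, -2, 0; Σd² = 32
ρ = 1 − 6Σd² / [n(n²−1)] = 1 − 6×32 / (8×63) = 1 − 192/504 ≈ 0.6190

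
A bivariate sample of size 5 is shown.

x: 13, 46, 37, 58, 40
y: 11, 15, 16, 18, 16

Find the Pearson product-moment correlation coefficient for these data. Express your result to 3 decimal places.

n = 5, Σx = 194, Σy = 76, Σx² = 8618, Σy² = 1182, Σxy = 3109
nΣxy − ΣxΣy = 15545 − 14744 = 801
nΣx² − (Σx)² = 43090 − 37636 = 5454; nΣy² − (Σy)² = 5910 − 5776 = 134
r = 801 / √(5454 × 134) = 801 / 854.8895 ≈ 0.937

0.937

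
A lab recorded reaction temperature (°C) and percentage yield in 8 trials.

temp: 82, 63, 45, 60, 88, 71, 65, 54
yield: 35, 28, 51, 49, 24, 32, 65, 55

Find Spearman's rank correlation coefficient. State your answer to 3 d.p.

Rank temp: 7, 4, 1, 3, 8, 6, 5, 2
Rank yield: 4, 2, 6, 5, 1, 3, 8, 7
d = rank(temp) − rank(yield): 3, 2, -5, -2, 7, 3, -3, -5; Σd² = 134
ρ = 1 − 6Σd² / [n(n²−1)] = 1 − 6×134 / (8×63) = 1 − 804/504 ≈ -0.595

-0.595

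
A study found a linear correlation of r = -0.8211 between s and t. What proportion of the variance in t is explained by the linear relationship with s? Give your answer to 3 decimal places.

0.674

r² = (-0.8211)² = 0.674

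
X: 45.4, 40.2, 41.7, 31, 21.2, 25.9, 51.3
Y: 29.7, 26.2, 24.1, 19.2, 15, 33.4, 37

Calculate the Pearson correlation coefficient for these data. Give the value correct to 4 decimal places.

n = 7, ΣX = 256.7, ΣY = 184.6, ΣX² = 10129.03, ΣY² = 5227.54, ΣXY = 7082.95
nΣXY − ΣXΣY = 49580.65 − 47386.82 = 2193.83
nΣX² − (ΣX)² = 70903.21 − 65894.89 = 5008.32; nΣY² − (ΣY)² = 36592.78 − 34077.16 = 2515.62
r = 2193.83 / √(5008.32 × 2515.62) = 2193.83 / 3549.5112 ≈ 0.6181

0.6181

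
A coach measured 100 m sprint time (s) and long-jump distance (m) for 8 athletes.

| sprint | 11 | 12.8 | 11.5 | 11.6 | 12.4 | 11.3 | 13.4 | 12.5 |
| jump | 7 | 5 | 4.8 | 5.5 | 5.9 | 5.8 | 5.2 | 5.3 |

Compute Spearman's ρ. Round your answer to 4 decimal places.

-0.5238

Rank sprint: 1, 7, 3, 4, 5, 2, 8, 6
Rank jump: 8, 2, 1, 5, 7, 6, 3, 4
d = rank(sprint) − rank(jump): -7, 5, 2, -1, -2, -4, 5, 2; Σd² = 128
ρ = 1 − 6Σd² / [n(n²−1)] = 1 − 6×128 / (8×63) = 1 − 768/504 ≈ -0.5238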